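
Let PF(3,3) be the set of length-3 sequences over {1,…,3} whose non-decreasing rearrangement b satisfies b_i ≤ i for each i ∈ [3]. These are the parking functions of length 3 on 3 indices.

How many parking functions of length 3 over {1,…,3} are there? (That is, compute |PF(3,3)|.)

|PF| = (4−3)·4^(3−1) = 1 · 16 = 16 [KW]
E.g. (1,3,1) → sorted (1,1,3): b_i ≤ i ∀i, a PF.

16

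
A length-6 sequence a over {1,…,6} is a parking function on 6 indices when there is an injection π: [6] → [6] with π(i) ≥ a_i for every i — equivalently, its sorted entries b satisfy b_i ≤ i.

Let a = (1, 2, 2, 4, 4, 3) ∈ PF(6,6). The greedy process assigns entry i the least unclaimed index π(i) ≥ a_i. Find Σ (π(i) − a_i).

Σπ = 6·7/2 = 21 (π permutes [6]); Σa = 1+2+2+4+4+3 = 16; disp = 21−16 = 5.

5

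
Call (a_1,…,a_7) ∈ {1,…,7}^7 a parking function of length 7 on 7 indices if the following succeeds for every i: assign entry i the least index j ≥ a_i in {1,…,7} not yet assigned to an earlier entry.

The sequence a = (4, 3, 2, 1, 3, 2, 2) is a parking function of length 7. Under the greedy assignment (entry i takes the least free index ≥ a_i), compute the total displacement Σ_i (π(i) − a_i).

Σπ = 7·8/2 = 28 (π permutes [7]); Σa = 4+3+2+1+3+2+2 = 17; disp = 28−17 = 11.

11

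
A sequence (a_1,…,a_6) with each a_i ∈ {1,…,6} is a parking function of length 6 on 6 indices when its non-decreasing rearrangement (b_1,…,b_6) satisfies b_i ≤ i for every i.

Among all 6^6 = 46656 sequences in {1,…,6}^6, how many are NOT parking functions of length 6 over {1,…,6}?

29849

|PF| = (6+1−6)·(6+1)^{6−1} = 1×16807 = 16807 [KW]
Example (2,5,4,3,4,3) → sorted (2,3,3,4,4,5): b_1=2>1, not a PF.
Total 46656; non-PF = 46656−16807 = 29849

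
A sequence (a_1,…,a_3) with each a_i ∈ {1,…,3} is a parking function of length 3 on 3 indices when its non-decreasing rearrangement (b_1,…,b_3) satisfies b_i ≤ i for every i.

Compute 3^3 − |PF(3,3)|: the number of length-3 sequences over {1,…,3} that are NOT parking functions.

11

|PF| = (4−3)·4^(3−1) = 1×16 = 16
Example (3,1,3) → sorted (1,3,3): b_2=3>2, not a PF.
3^3 − 16 = 27 − 16 = 11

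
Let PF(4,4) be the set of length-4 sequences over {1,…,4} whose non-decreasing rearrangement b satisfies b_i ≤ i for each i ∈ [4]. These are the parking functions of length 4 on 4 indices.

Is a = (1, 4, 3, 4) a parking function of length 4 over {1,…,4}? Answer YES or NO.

Sorted: b = (1, 3, 4, 4).
  b_1=1 ≤ 1
  b_2=3 > 2
  fails at i=2 ⇒ NO

NO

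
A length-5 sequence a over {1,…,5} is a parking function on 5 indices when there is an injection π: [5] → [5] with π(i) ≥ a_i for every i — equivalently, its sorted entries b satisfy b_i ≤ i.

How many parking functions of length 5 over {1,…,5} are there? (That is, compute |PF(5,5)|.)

Count = (5−5+1)·(5+1)^(5−1) = 1×1296 = 1296 (Pollak)
Example (1,5,3,3,1) → sorted (1,1,3,3,5): b_i ≤ i ∀i, a PF.

1296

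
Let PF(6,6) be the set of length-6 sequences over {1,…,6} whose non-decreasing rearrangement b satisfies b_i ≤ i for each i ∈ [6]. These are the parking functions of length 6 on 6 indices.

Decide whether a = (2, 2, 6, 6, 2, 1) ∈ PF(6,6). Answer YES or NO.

Rearranged: b = (1, 2, 2, 2, 6, 6).
  b_1=1 ≤ 1
  b_2=2 ≤ 2
  b_3=2 ≤ 3
  b_4=2 ≤ 4
  b_5=6 > 5
  fails at i=5 ⇒ NO

NO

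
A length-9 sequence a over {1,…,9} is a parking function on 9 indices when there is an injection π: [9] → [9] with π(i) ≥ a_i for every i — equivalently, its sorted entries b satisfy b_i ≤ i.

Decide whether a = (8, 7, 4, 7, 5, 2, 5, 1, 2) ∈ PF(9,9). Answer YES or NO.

Sorted: b = (1, 2, 2, 4, 5, 5, 7, 7, 8).
  b_1=1 ≤ 1
  b_2=2 ≤ 2
  b_3=2 ≤ 3
  b_4=4 ≤ 4
  b_5=5 ≤ 5
  b_6=5 ≤ 6
  b_7=7 ≤ 7
  b_8=7 ≤ 8
  b_9=8 ≤ 9
All bounds hold ⇒ YES

YES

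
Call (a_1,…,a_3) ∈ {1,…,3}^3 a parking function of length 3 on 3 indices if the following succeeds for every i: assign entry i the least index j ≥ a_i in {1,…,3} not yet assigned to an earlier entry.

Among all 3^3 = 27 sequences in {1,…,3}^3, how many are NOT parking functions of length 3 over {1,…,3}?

Count = 1·4^2 = 1×16 = 16 [KW]
Example (3,2,3) → sorted (2,3,3): b_1=2>1, not a PF.
So 27 − 16 = 11 fail.

11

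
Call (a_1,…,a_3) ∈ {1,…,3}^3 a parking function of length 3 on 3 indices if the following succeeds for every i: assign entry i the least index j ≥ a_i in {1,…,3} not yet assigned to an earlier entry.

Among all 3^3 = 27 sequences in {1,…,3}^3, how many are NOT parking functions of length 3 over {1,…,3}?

|PF(3,3)| = 1·4^2 = 1·16 = 16 (Pollak)
One tuple (2,3,2) → sorted (2,2,3): b_1=2>1, not a PF.
3^3 − 16 = 27 − 16 = 11

11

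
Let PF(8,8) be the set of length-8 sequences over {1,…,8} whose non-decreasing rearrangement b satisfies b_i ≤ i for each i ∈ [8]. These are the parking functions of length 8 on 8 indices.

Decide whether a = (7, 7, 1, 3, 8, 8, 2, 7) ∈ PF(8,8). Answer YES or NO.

Sorted: b = (1, 2, 3, 7, 7, 7, 8, 8).
  b_1=1 ≤ 1
  b_2=2 ≤ 2
  b_3=3 ≤ 3
  b_4=7 > 4
  fails at i=4 ⇒ NO

NO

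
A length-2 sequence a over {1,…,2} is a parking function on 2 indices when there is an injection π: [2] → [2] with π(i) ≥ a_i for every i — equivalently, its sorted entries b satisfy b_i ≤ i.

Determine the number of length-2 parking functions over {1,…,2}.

3

#PF = (2+1−2)·(2+1)^{2−1} = 1 · 3 = 3 (Pollak)
One tuple (1,2) → sorted (1,2): b_i ≤ i ∀i, a PF.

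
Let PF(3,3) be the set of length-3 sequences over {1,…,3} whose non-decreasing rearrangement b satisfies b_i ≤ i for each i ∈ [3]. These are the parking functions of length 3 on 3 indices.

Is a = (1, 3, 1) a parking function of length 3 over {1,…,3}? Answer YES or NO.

YES

Rearranged: b = (1, 1, 3).
  b_1=1 ≤ 1
  b_2=1 ≤ 2
  b_3=3 ≤ 3
All bounds hold ⇒ YES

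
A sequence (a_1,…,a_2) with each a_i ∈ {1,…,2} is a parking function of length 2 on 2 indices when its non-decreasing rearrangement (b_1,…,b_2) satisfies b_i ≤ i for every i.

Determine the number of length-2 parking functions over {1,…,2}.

|PF(2,2)| = (2−2+1)·(2+1)^(2−1) = 1·3 = 3 (Konheim–Weiss)
One tuple (2,1) → sorted (1,2): b_i ≤ i ∀i, a PF.

3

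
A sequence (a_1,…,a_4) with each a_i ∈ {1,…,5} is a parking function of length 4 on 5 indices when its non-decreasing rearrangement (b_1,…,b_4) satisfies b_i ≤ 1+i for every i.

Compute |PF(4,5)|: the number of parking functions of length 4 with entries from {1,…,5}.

432

|PF(4,5)| = 2·6^3 = 2·216 = 432 [KW]
One tuple (5,3,2,3) → sorted (2,3,3,5): b_i ≤ 1+i ∀i, a PF.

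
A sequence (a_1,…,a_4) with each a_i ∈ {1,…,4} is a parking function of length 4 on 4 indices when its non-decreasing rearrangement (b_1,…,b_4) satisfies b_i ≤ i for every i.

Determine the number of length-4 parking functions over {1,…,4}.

125

Count = (5−4)·5^(4−1) = 1·125 = 125
Check (3,4,1,1) → sorted (1,1,3,4): b_i ≤ i ∀i, a PF.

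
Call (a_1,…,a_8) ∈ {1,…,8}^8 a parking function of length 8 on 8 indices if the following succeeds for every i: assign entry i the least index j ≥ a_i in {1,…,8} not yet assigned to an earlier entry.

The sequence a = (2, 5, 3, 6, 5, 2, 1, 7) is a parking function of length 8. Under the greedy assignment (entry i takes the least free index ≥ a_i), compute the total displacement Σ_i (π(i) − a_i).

5

Σπ = 8·9/2 = 36 (π permutes [8]); Σa = 2+5+3+6+5+2+1+7 = 31; disp = 36−31 = 5.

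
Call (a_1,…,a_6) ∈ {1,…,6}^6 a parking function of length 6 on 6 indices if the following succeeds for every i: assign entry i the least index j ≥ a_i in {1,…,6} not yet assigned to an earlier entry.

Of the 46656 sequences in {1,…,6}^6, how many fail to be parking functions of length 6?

|PF(6,6)| = 1·7^5 = 1·16807 = 16807
Example (4,4,4,4,4,4) → sorted (4,4,4,4,4,4): b_1=4>1, not a PF.
Total 46656; non-PF = 46656−16807 = 29849

29849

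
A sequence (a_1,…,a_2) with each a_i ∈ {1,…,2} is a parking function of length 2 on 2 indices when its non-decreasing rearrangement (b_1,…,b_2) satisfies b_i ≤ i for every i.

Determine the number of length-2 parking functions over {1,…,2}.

3

|PF(2,2)| = 1·3^1 = 1 · 3 = 3 [KW]
Check (1,2) → sorted (1,2): b_i ≤ i ∀i, a PF.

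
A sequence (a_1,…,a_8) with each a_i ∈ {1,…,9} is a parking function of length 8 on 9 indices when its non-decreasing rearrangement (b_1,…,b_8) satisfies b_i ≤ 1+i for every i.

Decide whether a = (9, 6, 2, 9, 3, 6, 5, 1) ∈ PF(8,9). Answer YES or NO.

Rearranged: b = (1, 2, 3, 5, 6, 6, 9, 9).
  b_1=1 ≤ 2
  b_2=2 ≤ 3
  b_3=3 ≤ 4
  b_4=5 ≤ 5
  b_5=6 ≤ 6
  b_6=6 ≤ 7
  b_7=9 > 8
  fails at i=7 ⇒ NO

NO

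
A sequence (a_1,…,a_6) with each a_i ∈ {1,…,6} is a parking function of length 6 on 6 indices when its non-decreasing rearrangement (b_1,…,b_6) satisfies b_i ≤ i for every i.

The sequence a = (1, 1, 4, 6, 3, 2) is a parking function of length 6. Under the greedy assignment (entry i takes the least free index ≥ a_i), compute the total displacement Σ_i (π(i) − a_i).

4

Σπ(i) = 1+…+6 = 21; Σa = 1+1+4+6+3+2 = 17; disp = 21−17 = 4.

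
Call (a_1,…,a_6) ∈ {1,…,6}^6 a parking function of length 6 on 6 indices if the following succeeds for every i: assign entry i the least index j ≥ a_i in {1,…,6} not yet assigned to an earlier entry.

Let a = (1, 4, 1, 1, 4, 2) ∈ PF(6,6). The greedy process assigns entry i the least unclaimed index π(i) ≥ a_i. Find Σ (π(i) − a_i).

8

Σπ = 6·7/2 = 21 (π permutes [6]); Σa = 1+4+1+1+4+2 = 13; disp = 21−13 = 8.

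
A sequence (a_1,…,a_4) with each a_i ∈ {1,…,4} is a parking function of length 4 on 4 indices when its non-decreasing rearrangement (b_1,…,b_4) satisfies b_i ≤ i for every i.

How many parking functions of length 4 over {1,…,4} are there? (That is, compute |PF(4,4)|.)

125

#PF = (4+1−4)·(4+1)^{4−1} = 1·125 = 125 [KW]
Example (1,4,2,1) → sorted (1,1,2,4): b_i ≤ i ∀i, a PF.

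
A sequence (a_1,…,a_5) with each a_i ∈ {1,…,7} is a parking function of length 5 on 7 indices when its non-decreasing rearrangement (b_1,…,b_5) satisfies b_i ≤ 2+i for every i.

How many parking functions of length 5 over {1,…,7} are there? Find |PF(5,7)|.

#PF = (8−5)·8^(5−1) = 3·4096 = 12288
Check (6,2,2,3,2) → sorted (2,2,2,3,6): b_i ≤ 2+i ∀i, a PF.

12288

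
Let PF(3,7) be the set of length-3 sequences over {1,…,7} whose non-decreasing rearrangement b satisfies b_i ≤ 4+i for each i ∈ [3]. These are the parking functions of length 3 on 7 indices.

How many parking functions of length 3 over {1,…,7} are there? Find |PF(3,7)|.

320

#PF = (7+1−3)·(7+1)^{3−1} = 5 · 64 = 320 (Konheim–Weiss)
Example (6,1,5) → sorted (1,5,6): b_i ≤ 4+i ∀i, a PF.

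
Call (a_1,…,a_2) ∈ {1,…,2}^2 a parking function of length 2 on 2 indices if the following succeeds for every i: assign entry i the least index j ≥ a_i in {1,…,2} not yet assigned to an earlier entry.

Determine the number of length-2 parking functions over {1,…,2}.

Count = 1·3^1 = 1·3 = 3 (Pollak)
Check (1,2) → sorted (1,2): b_i ≤ i ∀i, a PF.

3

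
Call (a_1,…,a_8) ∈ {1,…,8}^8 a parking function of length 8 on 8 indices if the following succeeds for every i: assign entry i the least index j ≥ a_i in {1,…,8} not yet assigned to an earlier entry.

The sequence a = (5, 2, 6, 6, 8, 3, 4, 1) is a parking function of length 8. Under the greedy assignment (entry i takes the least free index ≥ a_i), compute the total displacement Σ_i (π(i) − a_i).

1

Σπ(i) = 1+…+8 = 36; Σa = 5+2+6+6+8+3+4+1 = 35; disp = 36−35 = 1.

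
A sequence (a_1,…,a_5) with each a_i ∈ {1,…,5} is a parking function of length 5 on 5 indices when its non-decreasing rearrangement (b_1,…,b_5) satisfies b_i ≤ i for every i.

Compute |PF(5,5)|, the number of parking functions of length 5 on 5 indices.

1296

|PF(5,5)| = (6−5)·6^(5−1) = 1×1296 = 1296 [KW]
Example (2,1,3,1,1) → sorted (1,1,1,2,3): b_i ≤ i ∀i, a PF.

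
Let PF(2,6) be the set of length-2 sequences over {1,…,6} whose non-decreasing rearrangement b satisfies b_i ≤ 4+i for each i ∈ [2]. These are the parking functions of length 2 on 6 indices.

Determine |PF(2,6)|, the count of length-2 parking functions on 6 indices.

35

|PF(2,6)| = (7−2)·7^(2−1) = 5×7 = 35 (Pollak)
One tuple (5,1) → sorted (1,5): b_i ≤ 4+i ∀i, a PF.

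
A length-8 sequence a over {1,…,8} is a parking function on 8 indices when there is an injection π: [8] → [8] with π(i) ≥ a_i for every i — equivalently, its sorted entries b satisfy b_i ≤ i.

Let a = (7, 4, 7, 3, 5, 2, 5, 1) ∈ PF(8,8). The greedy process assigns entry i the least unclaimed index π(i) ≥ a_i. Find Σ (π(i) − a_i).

2

Σπ = 36 ({1..8} each once); Σa = 7+4+7+3+5+2+5+1 = 34; disp = 36−34 = 2.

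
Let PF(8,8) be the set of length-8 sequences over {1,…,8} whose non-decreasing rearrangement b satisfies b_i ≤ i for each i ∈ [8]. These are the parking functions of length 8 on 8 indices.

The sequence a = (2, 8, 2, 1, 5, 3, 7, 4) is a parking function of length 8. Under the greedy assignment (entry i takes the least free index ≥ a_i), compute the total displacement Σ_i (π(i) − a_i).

4

Σπ = 36 ({1..8} each once); Σa = 2+8+2+1+5+3+7+4 = 32; disp = 36−32 = 4.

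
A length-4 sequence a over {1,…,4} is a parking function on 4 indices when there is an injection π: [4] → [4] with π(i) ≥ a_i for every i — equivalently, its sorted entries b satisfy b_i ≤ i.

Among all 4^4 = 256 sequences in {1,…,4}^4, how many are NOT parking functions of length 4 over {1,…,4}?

Count = (4+1−4)·(4+1)^{4−1} = 1·125 = 125 [KW]
One tuple (3,1,3,3) → sorted (1,3,3,3): b_2=3>2, not a PF.
So 256 − 125 = 131 fail.

131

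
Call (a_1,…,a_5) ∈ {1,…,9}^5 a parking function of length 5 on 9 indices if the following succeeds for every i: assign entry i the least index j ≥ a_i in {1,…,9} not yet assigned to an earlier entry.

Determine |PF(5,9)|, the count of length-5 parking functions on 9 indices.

Count = (10−5)·10^(5−1) = 5 · 10000 = 50000 [KW]
Check (3,4,1,3,4) → sorted (1,3,3,4,4): b_i ≤ 4+i ∀i, a PF.

50000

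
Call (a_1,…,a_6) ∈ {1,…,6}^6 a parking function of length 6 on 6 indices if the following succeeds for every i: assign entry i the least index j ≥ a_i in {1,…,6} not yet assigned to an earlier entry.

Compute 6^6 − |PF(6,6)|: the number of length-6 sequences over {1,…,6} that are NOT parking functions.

29849

|PF| = (6+1−6)·(6+1)^{6−1} = 1·16807 = 16807 (Pollak)
Example (6,2,1,6,4,5) → sorted (1,2,4,5,6,6): b_3=4>3, not a PF.
So 46656 − 16807 = 29849 fail.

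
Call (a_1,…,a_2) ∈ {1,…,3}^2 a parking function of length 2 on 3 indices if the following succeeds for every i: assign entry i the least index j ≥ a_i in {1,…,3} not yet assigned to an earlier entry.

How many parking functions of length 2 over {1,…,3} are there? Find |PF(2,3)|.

8

#PF = (3−2+1)·(3+1)^(2−1) = 2 · 4 = 8
Example (2,2) → sorted (2,2): b_i ≤ 1+i ∀i, a PF.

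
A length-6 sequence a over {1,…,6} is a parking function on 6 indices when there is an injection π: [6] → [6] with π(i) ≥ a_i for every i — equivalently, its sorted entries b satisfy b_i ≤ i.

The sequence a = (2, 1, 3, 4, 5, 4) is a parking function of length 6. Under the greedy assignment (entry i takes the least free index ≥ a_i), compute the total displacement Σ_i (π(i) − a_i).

Σπ = 6·7/2 = 21 (π permutes [6]); Σa = 2+1+3+4+5+4 = 19; disp = 21−19 = 2.

2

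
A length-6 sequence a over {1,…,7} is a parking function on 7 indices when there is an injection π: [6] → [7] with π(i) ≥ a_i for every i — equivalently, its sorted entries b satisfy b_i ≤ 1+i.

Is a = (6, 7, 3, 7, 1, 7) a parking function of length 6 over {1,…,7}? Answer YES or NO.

NO

Sorted: b = (1, 3, 6, 7, 7, 7).
  b_1=1 ≤ 2
  b_2=3 ≤ 3
  b_3=6 > 4
  fails at i=3 ⇒ NO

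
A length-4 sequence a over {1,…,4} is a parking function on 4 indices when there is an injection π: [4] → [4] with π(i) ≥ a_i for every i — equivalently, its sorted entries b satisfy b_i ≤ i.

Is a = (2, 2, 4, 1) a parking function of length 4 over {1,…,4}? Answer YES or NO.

Order a: b = (1, 2, 2, 4).
  b_1=1 ≤ 1
  b_2=2 ≤ 2
  b_3=2 ≤ 3
  b_4=4 ≤ 4
All bounds hold ⇒ YES

YES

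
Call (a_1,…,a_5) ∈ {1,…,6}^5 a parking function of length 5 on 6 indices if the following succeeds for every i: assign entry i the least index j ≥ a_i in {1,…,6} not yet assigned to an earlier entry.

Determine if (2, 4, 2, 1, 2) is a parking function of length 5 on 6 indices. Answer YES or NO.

Sorted: b = (1, 2, 2, 2, 4).
  b_1=1 ≤ 2
  b_2=2 ≤ 3
  b_3=2 ≤ 4
  b_4=2 ≤ 5
  b_5=4 ≤ 6
All bounds hold ⇒ YES

YES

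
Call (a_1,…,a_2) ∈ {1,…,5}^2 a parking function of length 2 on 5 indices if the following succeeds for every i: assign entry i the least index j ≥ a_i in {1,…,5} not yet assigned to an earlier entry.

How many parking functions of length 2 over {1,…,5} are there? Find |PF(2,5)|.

24

#PF = (6−2)·6^(2−1) = 4×6 = 24
E.g. (4,5) → sorted (4,5): b_i ≤ 3+i ∀i, a PF.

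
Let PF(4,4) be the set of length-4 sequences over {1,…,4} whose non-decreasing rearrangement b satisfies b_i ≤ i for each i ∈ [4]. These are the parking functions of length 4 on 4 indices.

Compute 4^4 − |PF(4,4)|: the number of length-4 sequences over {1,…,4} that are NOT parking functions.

#PF = (4+1−4)·(4+1)^{4−1} = 1·125 = 125 [KW]
Example (4,3,2,2) → sorted (2,2,3,4): b_1=2>1, not a PF.
Total 256; non-PF = 256−125 = 131

131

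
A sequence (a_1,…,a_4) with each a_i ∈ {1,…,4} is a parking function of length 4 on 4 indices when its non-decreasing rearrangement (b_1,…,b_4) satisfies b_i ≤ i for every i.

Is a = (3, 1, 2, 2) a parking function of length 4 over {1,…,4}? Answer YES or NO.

Rearranged: b = (1, 2, 2, 3).
  b_1=1 ≤ 1
  b_2=2 ≤ 2
  b_3=2 ≤ 3
  b_4=3 ≤ 4
All bounds hold ⇒ YES

YES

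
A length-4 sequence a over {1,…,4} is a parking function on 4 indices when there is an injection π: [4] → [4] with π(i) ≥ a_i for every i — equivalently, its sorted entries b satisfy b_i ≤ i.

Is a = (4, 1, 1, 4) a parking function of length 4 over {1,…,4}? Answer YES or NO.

NO

Sorted: b = (1, 1, 4, 4).
  b_1=1 ≤ 1
  b_2=1 ≤ 2
  b_3=4 > 3
  fails at i=3 ⇒ NO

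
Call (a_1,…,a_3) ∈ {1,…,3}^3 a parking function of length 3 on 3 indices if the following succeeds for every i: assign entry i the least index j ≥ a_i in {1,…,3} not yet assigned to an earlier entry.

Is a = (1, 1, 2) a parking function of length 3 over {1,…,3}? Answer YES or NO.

Sorted: b = (1, 1, 2).
  b_1=1 ≤ 1
  b_2=1 ≤ 2
  b_3=2 ≤ 3
All bounds hold ⇒ YES

YES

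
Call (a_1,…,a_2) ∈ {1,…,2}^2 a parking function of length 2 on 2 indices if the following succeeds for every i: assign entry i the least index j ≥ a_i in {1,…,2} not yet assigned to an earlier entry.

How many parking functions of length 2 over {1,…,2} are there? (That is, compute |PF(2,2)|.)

3

Count = 1·3^1 = 1·3 = 3 (Konheim–Weiss)
One tuple (1,2) → sorted (1,2): b_i ≤ i ∀i, a PF.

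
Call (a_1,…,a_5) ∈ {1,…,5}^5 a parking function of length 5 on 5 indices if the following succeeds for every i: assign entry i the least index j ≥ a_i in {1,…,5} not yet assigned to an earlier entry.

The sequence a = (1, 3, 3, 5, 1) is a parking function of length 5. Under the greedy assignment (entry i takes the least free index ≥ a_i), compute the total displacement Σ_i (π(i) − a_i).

2

Σπ(i) = 1+…+5 = 15; Σa = 1+3+3+5+1 = 13; disp = 15−13 = 2.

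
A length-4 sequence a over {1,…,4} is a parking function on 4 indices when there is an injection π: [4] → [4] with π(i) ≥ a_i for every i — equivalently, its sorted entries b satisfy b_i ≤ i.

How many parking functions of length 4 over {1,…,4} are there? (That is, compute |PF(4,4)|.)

125

#PF = (4−4+1)·(4+1)^(4−1) = 1×125 = 125 (Konheim–Weiss)
E.g. (1,4,2,3) → sorted (1,2,3,4): b_i ≤ i ∀i, a PF.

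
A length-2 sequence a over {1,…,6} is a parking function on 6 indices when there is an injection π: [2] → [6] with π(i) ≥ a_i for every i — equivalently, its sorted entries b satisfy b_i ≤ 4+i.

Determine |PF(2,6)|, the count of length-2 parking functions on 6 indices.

#PF = (6+1−2)·(6+1)^{2−1} = 5 · 7 = 35 (Pollak)
Example (4,1) → sorted (1,4): b_i ≤ 4+i ∀i, a PF.

35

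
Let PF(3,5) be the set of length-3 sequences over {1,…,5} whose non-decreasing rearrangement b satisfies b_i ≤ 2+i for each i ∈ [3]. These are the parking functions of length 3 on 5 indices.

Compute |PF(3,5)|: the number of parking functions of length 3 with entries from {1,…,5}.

108

|PF(3,5)| = (6−3)·6^(3−1) = 3 · 36 = 108
Example (1,4,5) → sorted (1,4,5): b_i ≤ 2+i ∀i, a PF.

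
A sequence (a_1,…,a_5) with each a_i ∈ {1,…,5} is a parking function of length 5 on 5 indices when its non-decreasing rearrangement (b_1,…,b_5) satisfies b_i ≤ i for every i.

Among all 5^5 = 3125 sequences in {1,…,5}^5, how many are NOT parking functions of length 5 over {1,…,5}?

1829

|PF| = 1·6^4 = 1 · 1296 = 1296 (Konheim–Weiss)
Check (2,1,5,5,2) → sorted (1,2,2,5,5): b_4=5>4, not a PF.
5^5 − 1296 = 3125 − 1296 = 1829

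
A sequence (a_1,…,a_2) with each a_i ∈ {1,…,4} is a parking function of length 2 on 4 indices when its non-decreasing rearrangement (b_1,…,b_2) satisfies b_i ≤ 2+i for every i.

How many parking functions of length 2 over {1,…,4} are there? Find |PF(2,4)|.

#PF = (4+1−2)·(4+1)^{2−1} = 3·5 = 15 (Konheim–Weiss)
Example (1,2) → sorted (1,2): b_i ≤ 2+i ∀i, a PF.

15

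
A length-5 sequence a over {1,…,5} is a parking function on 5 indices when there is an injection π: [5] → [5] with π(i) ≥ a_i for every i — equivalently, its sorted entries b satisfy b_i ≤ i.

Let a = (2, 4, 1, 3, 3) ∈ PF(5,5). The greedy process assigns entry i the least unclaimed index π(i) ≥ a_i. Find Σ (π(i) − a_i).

2

Σπ = 5·6/2 = 15 (π permutes [5]); Σa = 2+4+1+3+3 = 13; disp = 15−13 = 2.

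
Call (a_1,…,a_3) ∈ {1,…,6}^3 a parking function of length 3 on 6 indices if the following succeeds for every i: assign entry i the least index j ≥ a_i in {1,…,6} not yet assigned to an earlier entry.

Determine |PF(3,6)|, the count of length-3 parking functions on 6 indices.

|PF(3,6)| = 4·7^2 = 4×49 = 196
One tuple (1,4,4) → sorted (1,4,4): b_i ≤ 3+i ∀i, a PF.

196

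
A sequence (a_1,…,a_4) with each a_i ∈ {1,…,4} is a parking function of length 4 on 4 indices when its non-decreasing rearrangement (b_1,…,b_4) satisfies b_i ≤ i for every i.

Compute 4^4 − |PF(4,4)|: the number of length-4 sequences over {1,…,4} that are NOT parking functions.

131

|PF(4,4)| = (4+1−4)·(4+1)^{4−1} = 1·125 = 125
Example (4,2,3,4) → sorted (2,3,4,4): b_1=2>1, not a PF.
4^4 − 125 = 256 − 125 = 131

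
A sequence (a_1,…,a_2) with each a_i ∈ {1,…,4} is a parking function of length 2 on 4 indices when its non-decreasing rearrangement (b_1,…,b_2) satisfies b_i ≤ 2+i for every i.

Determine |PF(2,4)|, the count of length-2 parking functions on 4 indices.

|PF| = (5−2)·5^(2−1) = 3×5 = 15
Example (3,1) → sorted (1,3): b_i ≤ 2+i ∀i, a PF.

15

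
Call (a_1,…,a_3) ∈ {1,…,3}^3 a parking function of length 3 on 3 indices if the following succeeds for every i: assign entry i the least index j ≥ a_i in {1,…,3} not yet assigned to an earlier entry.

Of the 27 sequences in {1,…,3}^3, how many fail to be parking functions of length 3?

|PF| = (3+1−3)·(3+1)^{3−1} = 1·16 = 16 (Konheim–Weiss)
One tuple (3,3,3) → sorted (3,3,3): b_1=3>1, not a PF.
Total 27; non-PF = 27−16 = 11

11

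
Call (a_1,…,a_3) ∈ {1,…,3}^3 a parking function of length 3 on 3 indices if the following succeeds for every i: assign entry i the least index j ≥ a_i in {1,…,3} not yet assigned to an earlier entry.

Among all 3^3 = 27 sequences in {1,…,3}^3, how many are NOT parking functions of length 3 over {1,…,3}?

11

|PF(3,3)| = (3−3+1)·(3+1)^(3−1) = 1×16 = 16 (Pollak)
One tuple (1,3,3) → sorted (1,3,3): b_2=3>2, not a PF.
So 27 − 16 = 11 fail.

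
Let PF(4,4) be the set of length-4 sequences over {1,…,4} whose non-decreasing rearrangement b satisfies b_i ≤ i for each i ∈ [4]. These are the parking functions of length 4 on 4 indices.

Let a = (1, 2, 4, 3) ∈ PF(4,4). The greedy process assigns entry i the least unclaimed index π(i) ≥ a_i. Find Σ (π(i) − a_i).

Σπ(i) = 1+…+4 = 10; Σa = 1+2+4+3 = 10; disp = 10−10 = 0.

0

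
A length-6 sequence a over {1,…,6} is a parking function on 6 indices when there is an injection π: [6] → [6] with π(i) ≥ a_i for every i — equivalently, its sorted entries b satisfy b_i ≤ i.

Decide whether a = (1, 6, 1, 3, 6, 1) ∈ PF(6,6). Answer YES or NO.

NO

Order a: b = (1, 1, 1, 3, 6, 6).
  b_1=1 ≤ 1
  b_2=1 ≤ 2
  b_3=1 ≤ 3
  b_4=3 ≤ 4
  b_5=6 > 5
  fails at i=5 ⇒ NO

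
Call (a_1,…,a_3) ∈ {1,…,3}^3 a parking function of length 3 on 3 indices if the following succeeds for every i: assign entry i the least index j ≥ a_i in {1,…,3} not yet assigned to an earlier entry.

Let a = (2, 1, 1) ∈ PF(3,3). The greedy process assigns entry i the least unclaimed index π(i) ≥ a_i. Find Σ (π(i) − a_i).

2

Σπ(i) = 1+…+3 = 6; Σa = 2+1+1 = 4; disp = 6−4 = 2.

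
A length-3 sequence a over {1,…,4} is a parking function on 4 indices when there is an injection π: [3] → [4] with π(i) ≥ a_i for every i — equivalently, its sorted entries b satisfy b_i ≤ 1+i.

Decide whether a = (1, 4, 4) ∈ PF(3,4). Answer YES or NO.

Rearranged: b = (1, 4, 4).
  b_1=1 ≤ 2
  b_2=4 > 3
  fails at i=2 ⇒ NO

NO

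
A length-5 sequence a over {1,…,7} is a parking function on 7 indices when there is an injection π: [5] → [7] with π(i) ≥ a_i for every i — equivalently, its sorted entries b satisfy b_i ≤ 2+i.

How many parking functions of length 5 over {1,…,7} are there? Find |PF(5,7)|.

12288

Count = (7−5+1)·(7+1)^(5−1) = 3·4096 = 12288 (Konheim–Weiss)
E.g. (4,1,7,5,6) → sorted (1,4,5,6,7): b_i ≤ 2+i ∀i, a PF.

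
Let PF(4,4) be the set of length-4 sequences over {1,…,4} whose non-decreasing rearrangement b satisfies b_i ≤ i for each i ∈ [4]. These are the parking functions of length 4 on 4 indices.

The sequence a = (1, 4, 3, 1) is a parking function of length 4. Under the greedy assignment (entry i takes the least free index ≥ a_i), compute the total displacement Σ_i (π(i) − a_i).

Σπ(i) = 1+…+4 = 10; Σa = 1+4+3+1 = 9; disp = 10−9 = 1.

1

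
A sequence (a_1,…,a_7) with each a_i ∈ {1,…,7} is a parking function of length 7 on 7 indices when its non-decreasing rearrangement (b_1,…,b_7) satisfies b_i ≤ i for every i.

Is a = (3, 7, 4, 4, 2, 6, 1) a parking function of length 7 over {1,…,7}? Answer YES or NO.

Order a: b = (1, 2, 3, 4, 4, 6, 7).
  b_1=1 ≤ 1
  b_2=2 ≤ 2
  b_3=3 ≤ 3
  b_4=4 ≤ 4
  b_5=4 ≤ 5
  b_6=6 ≤ 6
  b_7=7 ≤ 7
All bounds hold ⇒ YES

YES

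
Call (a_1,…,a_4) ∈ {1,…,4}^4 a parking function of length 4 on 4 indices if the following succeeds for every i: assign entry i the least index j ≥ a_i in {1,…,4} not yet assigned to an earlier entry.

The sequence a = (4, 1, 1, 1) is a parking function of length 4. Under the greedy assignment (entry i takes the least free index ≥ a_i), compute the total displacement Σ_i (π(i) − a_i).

Σπ(i) = 1+…+4 = 10; Σa = 4+1+1+1 = 7; disp = 10−7 = 3.

3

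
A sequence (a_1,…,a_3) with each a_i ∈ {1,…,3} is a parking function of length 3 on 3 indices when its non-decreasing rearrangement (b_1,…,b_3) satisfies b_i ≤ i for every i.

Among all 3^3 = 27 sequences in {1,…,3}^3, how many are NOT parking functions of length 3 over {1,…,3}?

|PF(3,3)| = (4−3)·4^(3−1) = 1 · 16 = 16
Check (3,3,3) → sorted (3,3,3): b_1=3>1, not a PF.
3^3 − 16 = 27 − 16 = 11

11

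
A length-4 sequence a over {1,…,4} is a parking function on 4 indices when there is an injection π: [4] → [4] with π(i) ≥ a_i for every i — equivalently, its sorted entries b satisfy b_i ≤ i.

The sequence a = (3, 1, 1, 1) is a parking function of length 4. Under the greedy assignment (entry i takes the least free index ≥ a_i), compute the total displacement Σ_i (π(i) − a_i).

Σπ(i) = 1+…+4 = 10; Σa = 3+1+1+1 = 6; disp = 10−6 = 4.

4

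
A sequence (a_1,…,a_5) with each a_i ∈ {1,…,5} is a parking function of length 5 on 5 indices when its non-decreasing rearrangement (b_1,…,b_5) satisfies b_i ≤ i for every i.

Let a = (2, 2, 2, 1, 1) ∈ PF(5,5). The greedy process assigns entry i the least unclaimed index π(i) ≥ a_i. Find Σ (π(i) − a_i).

7

Σπ = 15 ({1..5} each once); Σa = 2+2+2+1+1 = 8; disp = 15−8 = 7.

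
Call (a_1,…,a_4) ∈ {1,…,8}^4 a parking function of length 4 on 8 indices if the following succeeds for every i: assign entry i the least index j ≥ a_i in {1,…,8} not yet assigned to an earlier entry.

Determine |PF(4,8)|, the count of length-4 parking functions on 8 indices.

#PF = (9−4)·9^(4−1) = 5×729 = 3645 (Pollak)
E.g. (1,6,4,3) → sorted (1,3,4,6): b_i ≤ 4+i ∀i, a PF.

3645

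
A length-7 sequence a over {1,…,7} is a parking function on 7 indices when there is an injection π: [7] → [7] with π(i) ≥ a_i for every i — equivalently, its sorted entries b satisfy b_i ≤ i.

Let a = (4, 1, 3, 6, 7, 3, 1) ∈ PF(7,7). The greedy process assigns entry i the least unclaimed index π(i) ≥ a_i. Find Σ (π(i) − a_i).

3

Σπ = 7·8/2 = 28 (π permutes [7]); Σa = 4+1+3+6+7+3+1 = 25; disp = 28−25 = 3.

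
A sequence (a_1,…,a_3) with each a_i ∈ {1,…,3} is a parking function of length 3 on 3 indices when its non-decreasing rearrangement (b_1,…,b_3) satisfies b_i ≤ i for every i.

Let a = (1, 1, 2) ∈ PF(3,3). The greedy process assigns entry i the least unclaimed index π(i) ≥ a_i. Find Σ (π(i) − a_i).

2

Σπ = 3·4/2 = 6 (π permutes [3]); Σa = 1+1+2 = 4; disp = 6−4 = 2.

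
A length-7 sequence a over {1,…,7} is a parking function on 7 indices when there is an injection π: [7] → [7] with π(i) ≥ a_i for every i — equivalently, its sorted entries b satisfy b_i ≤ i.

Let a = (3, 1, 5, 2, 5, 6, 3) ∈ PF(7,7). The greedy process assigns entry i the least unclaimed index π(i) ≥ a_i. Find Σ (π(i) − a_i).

Σπ = 7·8/2 = 28 (π permutes [7]); Σa = 3+1+5+2+5+6+3 = 25; disp = 28−25 = 3.

3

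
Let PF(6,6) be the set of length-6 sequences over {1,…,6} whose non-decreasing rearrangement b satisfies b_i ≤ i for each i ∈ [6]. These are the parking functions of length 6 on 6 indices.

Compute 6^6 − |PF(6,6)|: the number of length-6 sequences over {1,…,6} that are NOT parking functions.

|PF| = 1·7^5 = 1·16807 = 16807
Check (2,5,6,6,2,2) → sorted (2,2,2,5,6,6): b_1=2>1, not a PF.
So 46656 − 16807 = 29849 fail.

29849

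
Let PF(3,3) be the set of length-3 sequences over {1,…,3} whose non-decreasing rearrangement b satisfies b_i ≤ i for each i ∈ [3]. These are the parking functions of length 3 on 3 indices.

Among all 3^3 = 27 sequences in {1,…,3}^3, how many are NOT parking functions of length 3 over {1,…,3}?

11

#PF = (3−3+1)·(3+1)^(3−1) = 1·16 = 16 [KW]
Check (2,3,2) → sorted (2,2,3): b_1=2>1, not a PF.
So 27 − 16 = 11 fail.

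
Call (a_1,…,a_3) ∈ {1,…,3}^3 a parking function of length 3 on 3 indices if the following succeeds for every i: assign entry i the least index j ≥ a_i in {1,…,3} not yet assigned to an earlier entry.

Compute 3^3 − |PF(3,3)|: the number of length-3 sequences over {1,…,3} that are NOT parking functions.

#PF = 1·4^2 = 1·16 = 16
One tuple (3,2,3) → sorted (2,3,3): b_1=2>1, not a PF.
Total 27; non-PF = 27−16 = 11

11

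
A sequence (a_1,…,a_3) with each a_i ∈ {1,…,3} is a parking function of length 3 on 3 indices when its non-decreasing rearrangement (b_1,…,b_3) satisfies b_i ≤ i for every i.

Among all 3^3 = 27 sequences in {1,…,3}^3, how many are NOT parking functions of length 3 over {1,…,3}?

11

|PF(3,3)| = (3−3+1)·(3+1)^(3−1) = 1×16 = 16 (Pollak)
E.g. (3,2,3) → sorted (2,3,3): b_1=2>1, not a PF.
So 27 − 16 = 11 fail.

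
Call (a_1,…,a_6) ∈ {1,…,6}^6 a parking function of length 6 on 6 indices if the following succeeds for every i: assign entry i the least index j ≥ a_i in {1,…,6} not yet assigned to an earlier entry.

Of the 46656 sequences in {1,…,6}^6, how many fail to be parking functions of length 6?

|PF(6,6)| = (7−6)·7^(6−1) = 1×16807 = 16807
E.g. (3,5,5,6,4,5) → sorted (3,4,5,5,5,6): b_1=3>1, not a PF.
So 46656 − 16807 = 29849 fail.

29849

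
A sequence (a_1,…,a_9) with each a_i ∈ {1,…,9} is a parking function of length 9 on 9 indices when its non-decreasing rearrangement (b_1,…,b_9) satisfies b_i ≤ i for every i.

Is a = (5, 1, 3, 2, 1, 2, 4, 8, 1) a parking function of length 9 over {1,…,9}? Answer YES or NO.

Rearranged: b = (1, 1, 1, 2, 2, 3, 4, 5, 8).
  b_1=1 ≤ 1
  b_2=1 ≤ 2
  b_3=1 ≤ 3
  b_4=2 ≤ 4
  b_5=2 ≤ 5
  b_6=3 ≤ 6
  b_7=4 ≤ 7
  b_8=5 ≤ 8
  b_9=8 ≤ 9
All bounds hold ⇒ YES

YES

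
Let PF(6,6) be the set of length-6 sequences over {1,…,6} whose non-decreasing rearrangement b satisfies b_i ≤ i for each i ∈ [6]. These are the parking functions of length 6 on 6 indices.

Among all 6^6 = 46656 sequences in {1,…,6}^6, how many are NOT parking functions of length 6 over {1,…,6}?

Count = (7−6)·7^(6−1) = 1 · 16807 = 16807
Check (4,6,6,2,2,5) → sorted (2,2,4,5,6,6): b_1=2>1, not a PF.
Total 46656; non-PF = 46656−16807 = 29849

29849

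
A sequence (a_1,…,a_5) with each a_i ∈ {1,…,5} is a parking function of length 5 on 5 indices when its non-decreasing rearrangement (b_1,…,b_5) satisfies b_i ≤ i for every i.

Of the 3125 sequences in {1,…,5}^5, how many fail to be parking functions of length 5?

1829

#PF = (5+1−5)·(5+1)^{5−1} = 1 · 1296 = 1296 (Konheim–Weiss)
One tuple (4,5,5,4,1) → sorted (1,4,4,5,5): b_2=4>2, not a PF.
So 3125 − 1296 = 1829 fail.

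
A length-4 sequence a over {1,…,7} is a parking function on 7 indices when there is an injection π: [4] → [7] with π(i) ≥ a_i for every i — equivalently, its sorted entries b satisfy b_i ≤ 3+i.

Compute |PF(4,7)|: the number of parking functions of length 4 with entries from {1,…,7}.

2048

#PF = (7+1−4)·(7+1)^{4−1} = 4·512 = 2048 (Pollak)
One tuple (5,2,5,7) → sorted (2,5,5,7): b_i ≤ 3+i ∀i, a PF.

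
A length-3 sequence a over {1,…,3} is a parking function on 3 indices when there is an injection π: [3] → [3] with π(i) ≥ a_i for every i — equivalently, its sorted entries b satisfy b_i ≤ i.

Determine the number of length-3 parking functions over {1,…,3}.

#PF = (3+1−3)·(3+1)^{3−1} = 1·16 = 16 (Konheim–Weiss)
Example (1,3,2) → sorted (1,2,3): b_i ≤ i ∀i, a PF.

16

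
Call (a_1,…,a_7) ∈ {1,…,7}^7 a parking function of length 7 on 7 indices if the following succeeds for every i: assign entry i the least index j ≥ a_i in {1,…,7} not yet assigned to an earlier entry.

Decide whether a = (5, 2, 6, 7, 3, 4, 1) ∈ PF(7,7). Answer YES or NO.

Rearranged: b = (1, 2, 3, 4, 5, 6, 7).
  b_1=1 ≤ 1
  b_2=2 ≤ 2
  b_3=3 ≤ 3
  b_4=4 ≤ 4
  b_5=5 ≤ 5
  b_6=6 ≤ 6
  b_7=7 ≤ 7
All bounds hold ⇒ YES

YES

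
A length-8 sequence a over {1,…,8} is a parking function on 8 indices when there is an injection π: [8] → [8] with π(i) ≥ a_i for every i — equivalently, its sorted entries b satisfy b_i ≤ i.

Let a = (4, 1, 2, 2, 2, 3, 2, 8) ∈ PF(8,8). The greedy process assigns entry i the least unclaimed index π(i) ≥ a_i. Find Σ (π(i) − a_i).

Σπ(i) = 1+…+8 = 36; Σa = 4+1+2+2+2+3+2+8 = 24; disp = 36−24 = 12.

12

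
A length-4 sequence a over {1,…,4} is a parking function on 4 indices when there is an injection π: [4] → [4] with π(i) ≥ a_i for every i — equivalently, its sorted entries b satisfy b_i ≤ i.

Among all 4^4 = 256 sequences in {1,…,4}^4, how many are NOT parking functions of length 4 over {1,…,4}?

131

Count = (4−4+1)·(4+1)^(4−1) = 1×125 = 125
E.g. (3,2,3,4) → sorted (2,3,3,4): b_1=2>1, not a PF.
4^4 − 125 = 256 − 125 = 131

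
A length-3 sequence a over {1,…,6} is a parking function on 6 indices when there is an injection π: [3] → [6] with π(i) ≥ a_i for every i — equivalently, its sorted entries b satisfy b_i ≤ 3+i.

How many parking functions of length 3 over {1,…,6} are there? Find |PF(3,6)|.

196

|PF| = (6−3+1)·(6+1)^(3−1) = 4·49 = 196 (Konheim–Weiss)
Check (1,4,5) → sorted (1,4,5): b_i ≤ 3+i ∀i, a PF.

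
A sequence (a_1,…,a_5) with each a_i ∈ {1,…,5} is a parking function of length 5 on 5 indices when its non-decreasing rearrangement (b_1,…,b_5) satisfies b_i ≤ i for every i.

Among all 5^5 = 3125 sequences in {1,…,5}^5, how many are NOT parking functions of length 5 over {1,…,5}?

Count = (5−5+1)·(5+1)^(5−1) = 1·1296 = 1296 (Pollak)
E.g. (5,5,4,5,5) → sorted (4,5,5,5,5): b_1=4>1, not a PF.
5^5 − 1296 = 3125 − 1296 = 1829

1829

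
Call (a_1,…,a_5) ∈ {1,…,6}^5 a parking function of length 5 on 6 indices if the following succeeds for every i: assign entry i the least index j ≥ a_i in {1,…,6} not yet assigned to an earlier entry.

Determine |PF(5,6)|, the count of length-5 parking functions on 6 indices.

Count = (6−5+1)·(6+1)^(5−1) = 2·2401 = 4802 (Konheim–Weiss)
Check (1,3,3,1,3) → sorted (1,1,3,3,3): b_i ≤ 1+i ∀i, a PF.

4802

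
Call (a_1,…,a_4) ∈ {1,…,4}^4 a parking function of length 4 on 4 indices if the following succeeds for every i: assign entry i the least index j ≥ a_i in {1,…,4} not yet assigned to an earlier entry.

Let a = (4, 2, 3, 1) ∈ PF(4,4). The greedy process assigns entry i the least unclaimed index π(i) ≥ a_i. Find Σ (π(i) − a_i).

Σπ(i) = 1+…+4 = 10; Σa = 4+2+3+1 = 10; disp = 10−10 = 0.

0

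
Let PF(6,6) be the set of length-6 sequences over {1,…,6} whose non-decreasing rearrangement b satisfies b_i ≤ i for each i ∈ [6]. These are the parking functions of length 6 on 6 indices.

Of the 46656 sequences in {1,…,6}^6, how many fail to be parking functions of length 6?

|PF(6,6)| = (6−6+1)·(6+1)^(6−1) = 1 · 16807 = 16807 (Konheim–Weiss)
Check (5,3,5,6,3,2) → sorted (2,3,3,5,5,6): b_1=2>1, not a PF.
Total 46656; non-PF = 46656−16807 = 29849

29849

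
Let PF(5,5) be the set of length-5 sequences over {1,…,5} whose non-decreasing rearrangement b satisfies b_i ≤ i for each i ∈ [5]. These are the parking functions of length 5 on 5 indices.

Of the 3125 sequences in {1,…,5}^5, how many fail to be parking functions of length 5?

|PF(5,5)| = (5−5+1)·(5+1)^(5−1) = 1·1296 = 1296
Example (4,3,4,5,3) → sorted (3,3,4,4,5): b_1=3>1, not a PF.
So 3125 − 1296 = 1829 fail.

1829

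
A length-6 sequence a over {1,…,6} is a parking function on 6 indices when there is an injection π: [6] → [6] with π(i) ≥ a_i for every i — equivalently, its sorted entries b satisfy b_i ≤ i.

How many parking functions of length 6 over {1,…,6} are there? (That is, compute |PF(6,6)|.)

#PF = (7−6)·7^(6−1) = 1·16807 = 16807 (Pollak)
Check (1,1,4,4,2,4) → sorted (1,1,2,4,4,4): b_i ≤ i ∀i, a PF.

16807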